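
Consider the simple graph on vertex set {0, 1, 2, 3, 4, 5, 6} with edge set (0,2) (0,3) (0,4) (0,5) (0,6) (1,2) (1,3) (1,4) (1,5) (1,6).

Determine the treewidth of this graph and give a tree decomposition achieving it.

Treewidth 2.
One optimal decomposition is:
Bags: B1 = {0, 1, 6}  B2 = {0, 1, 3}  B3 = {0, 1, 2}  B4 = {0, 1, 5}  B5 = {0, 1, 4}
Tree: B1–B2, B2–B3, B3–B4, B4–B5

The largest bag has 3 vertices, giving width 2; this decomposition certifies tw(G) ≤ 2. For the lower bound, G contains the cycle 0–6–1–3–0, so G is not a forest; only forests have treewidth ≤ 1, hence tw(G) ≥ 2. Therefore the treewidth is 2.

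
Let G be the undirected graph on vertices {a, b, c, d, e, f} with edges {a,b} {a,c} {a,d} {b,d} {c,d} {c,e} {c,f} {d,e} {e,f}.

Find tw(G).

2

A width-2 tree decomposition is:
Bags: B1 = {c, d, e}  B2 = {a, c, d}  B3 = {c, e, f}  B4 = {a, b, d}
Tree: B1–B2, B1–B3, B2–B4
Each bag holds 3 vertices, so the decomposition has width 2, which upper-bounds the treewidth. On the other hand G contains the 3-clique {c, d, e}. A clique must lie in a single bag of any decomposition, so no decomposition can have width below 2. The upper and lower bounds meet at 2, so that is the treewidth.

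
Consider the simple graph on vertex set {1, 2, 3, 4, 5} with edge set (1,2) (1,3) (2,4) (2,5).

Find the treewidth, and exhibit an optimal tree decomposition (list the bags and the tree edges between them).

Each bag holds 2 vertices, so the decomposition has width 1, which upper-bounds the treewidth. G has an edge, so its treewidth is at least 1. The upper and lower bounds meet at 1, so that is the treewidth.

Treewidth 1.
One such decomposition:
Bags: B1 = {1, 2}  B2 = {2, 4}  B3 = {1, 3}  B4 = {2, 5}
Tree: B1–B2, B1–B3, B2–B4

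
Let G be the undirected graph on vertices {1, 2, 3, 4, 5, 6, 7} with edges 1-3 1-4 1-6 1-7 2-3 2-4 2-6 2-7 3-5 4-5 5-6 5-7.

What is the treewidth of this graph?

3

A width-3 tree decomposition is:
Bags: B1 = {1, 2, 4, 5}  B2 = {1, 2, 3, 5}  B3 = {1, 2, 5, 7}  B4 = {1, 2, 5, 6}
Tree: B1–B2, B2–B3, B3–B4
Every bag has size at most 4, so the width is 4 − 1 = 3 and tw(G) ≤ 3. For the lower bound: the 4 vertex sets {1,4}, {3,5}, {2}, {7} are disjoint, each induces a connected subgraph, and every pair is joined by at least one edge of G. Contracting each set to a single vertex therefore yields K_{4} as a minor, and since treewidth is minor-monotone, tw(G) ≥ tw(K_{4}) = 3. Therefore the treewidth is 3.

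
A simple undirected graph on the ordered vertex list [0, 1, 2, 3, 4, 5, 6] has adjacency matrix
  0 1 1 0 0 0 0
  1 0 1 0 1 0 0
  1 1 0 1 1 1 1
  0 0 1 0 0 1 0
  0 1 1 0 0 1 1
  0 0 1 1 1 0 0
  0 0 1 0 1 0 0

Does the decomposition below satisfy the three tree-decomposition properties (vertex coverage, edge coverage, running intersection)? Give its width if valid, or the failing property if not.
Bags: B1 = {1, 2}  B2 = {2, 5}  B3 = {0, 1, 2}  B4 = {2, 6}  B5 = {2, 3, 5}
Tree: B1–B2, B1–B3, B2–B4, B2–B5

No — vertex 4 appears in no bag.

A tree decomposition must satisfy three properties: every vertex lies in some bag; for every edge, both endpoints lie together in some bag; and for every vertex, the bags containing it form a connected subtree. Here vertex 4 appears in no bag, so the decomposition is invalid.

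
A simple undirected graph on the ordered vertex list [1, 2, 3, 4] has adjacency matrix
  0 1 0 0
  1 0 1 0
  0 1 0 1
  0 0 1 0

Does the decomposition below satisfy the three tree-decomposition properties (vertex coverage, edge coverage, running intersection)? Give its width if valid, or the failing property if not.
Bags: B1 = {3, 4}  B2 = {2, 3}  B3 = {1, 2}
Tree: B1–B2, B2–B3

Yes; width 1.

Vertex coverage: the bags together contain {1, 2, 3, 4}, the full vertex set. Edge coverage: each edge of G has both endpoints in at least one bag. Running intersection: for every vertex, the bags containing it form a connected subtree. All three properties hold, so this is a valid tree decomposition of width max|bag| − 1 = 1, and hence tw(G) ≤ 1.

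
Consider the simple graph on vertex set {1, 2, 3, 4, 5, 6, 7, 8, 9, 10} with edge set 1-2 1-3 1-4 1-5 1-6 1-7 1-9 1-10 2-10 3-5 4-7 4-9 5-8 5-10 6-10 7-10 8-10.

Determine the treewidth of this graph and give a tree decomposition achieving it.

Each bag holds 3 vertices, so the decomposition has width 2, which upper-bounds the treewidth. For the lower bound, the 3 vertices {5, 8, 10} are pairwise adjacent, and any tree decomposition puts a clique entirely inside one bag — forcing width ≥ 2. Combining the bounds, tw(G) = 2.

Treewidth 2.
Bags: B1 = {5, 8, 10}  B2 = {1, 5, 10}  B3 = {1, 7, 10}  B4 = {1, 3, 5}  B5 = {1, 4, 7}  B6 = {1, 4, 9}  B7 = {1, 6, 10}  B8 = {1, 2, 10}
Tree: B1–B2, B2–B3, B2–B4, B3–B5, B5–B6, B3–B7, B2–B8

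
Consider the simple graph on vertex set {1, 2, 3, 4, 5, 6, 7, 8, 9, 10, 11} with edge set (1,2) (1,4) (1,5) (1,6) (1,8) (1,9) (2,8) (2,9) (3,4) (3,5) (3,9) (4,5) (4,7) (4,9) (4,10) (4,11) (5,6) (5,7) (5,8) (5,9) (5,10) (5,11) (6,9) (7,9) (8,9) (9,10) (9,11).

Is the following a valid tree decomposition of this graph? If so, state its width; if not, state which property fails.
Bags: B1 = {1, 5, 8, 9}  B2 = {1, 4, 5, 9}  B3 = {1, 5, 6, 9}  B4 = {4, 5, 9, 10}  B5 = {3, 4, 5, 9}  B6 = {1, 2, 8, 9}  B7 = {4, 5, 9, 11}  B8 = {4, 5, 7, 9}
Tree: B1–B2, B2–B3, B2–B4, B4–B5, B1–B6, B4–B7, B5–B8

Yes; width 3.

Checking the three conditions: (i) the bags cover all of {1, 2, 3, 4, 5, 6, 7, 8, 9, 10, 11}; (ii) for each edge, some bag contains both endpoints; (iii) the bags containing any fixed vertex form a subtree. All hold, so the decomposition is valid with width 4 − 1 = 3.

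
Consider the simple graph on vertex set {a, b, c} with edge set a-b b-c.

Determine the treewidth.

1

A width-1 tree decomposition is:
Bags: B1 = {a, b}  B2 = {b, c}
Tree: B1–B2
The largest bag has 2 vertices, giving width 1; this decomposition certifies tw(G) ≤ 1. Any graph with an edge has treewidth ≥ 1, and G has the edge b–a. Therefore the treewidth is 1.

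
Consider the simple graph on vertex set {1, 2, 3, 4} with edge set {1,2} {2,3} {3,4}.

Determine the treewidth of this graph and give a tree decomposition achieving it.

Treewidth 1.
One such decomposition:
Bags: B1 = {2, 3}  B2 = {3, 4}  B3 = {1, 2}
Tree: B1–B2, B1–B3

Every bag has size at most 2, so the width is 2 − 1 = 1 and tw(G) ≤ 1. Any graph with an edge has treewidth ≥ 1, and G has the edge 3–2. Therefore the treewidth is 1.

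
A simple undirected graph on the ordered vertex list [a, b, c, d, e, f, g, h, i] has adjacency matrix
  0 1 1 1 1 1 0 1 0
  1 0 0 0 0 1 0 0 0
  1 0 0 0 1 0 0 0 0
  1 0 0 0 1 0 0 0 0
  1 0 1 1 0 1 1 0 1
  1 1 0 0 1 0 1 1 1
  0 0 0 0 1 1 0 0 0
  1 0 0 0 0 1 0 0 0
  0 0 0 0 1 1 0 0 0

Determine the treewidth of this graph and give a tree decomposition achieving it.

The largest bag has 3 vertices, giving width 2; this decomposition certifies tw(G) ≤ 2. On the other hand G contains the 3-clique {a, d, e}. A clique must lie in a single bag of any decomposition, so no decomposition can have width below 2. Combining the bounds, tw(G) = 2.

Treewidth 2.
One such decomposition:
Bags: B1 = {a, b, f}  B2 = {a, e, f}  B3 = {a, c, e}  B4 = {e, f, i}  B5 = {a, d, e}  B6 = {e, f, g}  B7 = {a, f, h}
Tree: B1–B2, B2–B3, B2–B4, B3–B5, B2–B6, B2–B7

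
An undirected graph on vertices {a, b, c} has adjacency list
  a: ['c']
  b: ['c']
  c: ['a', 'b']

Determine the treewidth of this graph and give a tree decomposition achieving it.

Treewidth 1.
One such decomposition:
Bags: B1 = {b, c}  B2 = {a, c}
Tree: B1–B2

The largest bag has 2 vertices, giving width 1; this decomposition certifies tw(G) ≤ 1. Since G has at least one edge (e.g. c–b), it is not an edgeless graph, so tw(G) ≥ 1. The upper and lower bounds meet at 1, so that is the treewidth.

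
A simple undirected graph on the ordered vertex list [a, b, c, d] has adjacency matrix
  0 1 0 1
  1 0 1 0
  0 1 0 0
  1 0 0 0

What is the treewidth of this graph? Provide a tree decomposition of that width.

Every bag has size at most 2, so the width is 2 − 1 = 1 and tw(G) ≤ 1. G has an edge, so its treewidth is at least 1. Therefore the treewidth is 1.

Treewidth 1.
One optimal decomposition is:
Bags: B1 = {a, d}  B2 = {a, b}  B3 = {b, c}
Tree: B1–B2, B2–B3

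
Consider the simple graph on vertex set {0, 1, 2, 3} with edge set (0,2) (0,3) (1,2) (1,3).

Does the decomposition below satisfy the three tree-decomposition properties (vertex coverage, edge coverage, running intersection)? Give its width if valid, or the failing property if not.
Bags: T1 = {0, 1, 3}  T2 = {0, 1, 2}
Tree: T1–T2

Yes; width 2.

Checking the three conditions: (i) the bags cover all of {0, 1, 2, 3}; (ii) for each edge, some bag contains both endpoints; (iii) the bags containing any fixed vertex form a subtree. All hold, so the decomposition is valid with width 3 − 1 = 2.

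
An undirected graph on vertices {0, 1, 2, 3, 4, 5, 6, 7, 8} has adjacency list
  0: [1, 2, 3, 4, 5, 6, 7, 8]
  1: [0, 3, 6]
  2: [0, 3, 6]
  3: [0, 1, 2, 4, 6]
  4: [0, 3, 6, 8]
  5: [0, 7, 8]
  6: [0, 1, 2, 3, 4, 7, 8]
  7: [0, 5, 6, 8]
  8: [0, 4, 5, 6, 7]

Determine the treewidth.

3

A width-3 tree decomposition is:
Bags: B1 = {0, 4, 6, 8}  B2 = {0, 3, 4, 6}  B3 = {0, 6, 7, 8}  B4 = {0, 5, 7, 8}  B5 = {0, 1, 3, 6}  B6 = {0, 2, 3, 6}
Tree: B1–B2, B1–B3, B3–B4, B2–B5, B2–B6
Each bag holds 4 vertices, so the decomposition has width 3, which upper-bounds the treewidth. For the lower bound, the 4 vertices {0, 5, 7, 8} are pairwise adjacent, and any tree decomposition puts a clique entirely inside one bag — forcing width ≥ 3. Combining the bounds, tw(G) = 3.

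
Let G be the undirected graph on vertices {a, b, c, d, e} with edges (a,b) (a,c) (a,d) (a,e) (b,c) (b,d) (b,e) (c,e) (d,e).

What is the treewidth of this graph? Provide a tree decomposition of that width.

Treewidth 3.
Bags: B1 = {a, b, d, e}  B2 = {a, b, c, e}
Tree: B1–B2

Each bag holds 4 vertices, so the decomposition has width 3, which upper-bounds the treewidth. On the other hand G contains the 4-clique {a, b, d, e}. A clique must lie in a single bag of any decomposition, so no decomposition can have width below 3. The upper and lower bounds meet at 3, so that is the treewidth.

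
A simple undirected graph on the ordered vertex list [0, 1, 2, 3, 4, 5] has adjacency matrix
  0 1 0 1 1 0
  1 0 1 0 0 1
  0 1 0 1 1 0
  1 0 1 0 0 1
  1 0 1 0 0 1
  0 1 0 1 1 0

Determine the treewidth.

3

A width-3 tree decomposition is:
Bags: B1 = {1, 3, 4, 5}  B2 = {1, 2, 3, 4}  B3 = {0, 1, 3, 4}
Tree: B1–B2, B2–B3
Every bag has size at most 4, so the width is 4 − 1 = 3 and tw(G) ≤ 3. For the lower bound: the 4 vertex sets {3,5}, {1,2}, {4}, {0} are disjoint, each induces a connected subgraph, and every pair is joined by at least one edge of G. Contracting each set to a single vertex therefore yields K_{4} as a minor, and since treewidth is minor-monotone, tw(G) ≥ tw(K_{4}) = 3. Hence tw(G) = 3 exactly.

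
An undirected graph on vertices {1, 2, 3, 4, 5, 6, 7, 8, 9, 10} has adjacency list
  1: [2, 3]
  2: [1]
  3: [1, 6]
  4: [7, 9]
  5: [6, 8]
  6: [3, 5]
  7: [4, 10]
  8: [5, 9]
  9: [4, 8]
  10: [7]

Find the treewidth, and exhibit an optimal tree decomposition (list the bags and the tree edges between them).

Treewidth 1.
One optimal decomposition is:
Bags: B1 = {7, 10}  B2 = {4, 7}  B3 = {4, 9}  B4 = {8, 9}  B5 = {5, 8}  B6 = {5, 6}  B7 = {3, 6}  B8 = {1, 3}  B9 = {1, 2}
Tree: B1–B2, B2–B3, B3–B4, B4–B5, B5–B6, B6–B7, B7–B8, B8–B9

Each bag holds 2 vertices, so the decomposition has width 1, which upper-bounds the treewidth. G has an edge, so its treewidth is at least 1. Therefore the treewidth is 1.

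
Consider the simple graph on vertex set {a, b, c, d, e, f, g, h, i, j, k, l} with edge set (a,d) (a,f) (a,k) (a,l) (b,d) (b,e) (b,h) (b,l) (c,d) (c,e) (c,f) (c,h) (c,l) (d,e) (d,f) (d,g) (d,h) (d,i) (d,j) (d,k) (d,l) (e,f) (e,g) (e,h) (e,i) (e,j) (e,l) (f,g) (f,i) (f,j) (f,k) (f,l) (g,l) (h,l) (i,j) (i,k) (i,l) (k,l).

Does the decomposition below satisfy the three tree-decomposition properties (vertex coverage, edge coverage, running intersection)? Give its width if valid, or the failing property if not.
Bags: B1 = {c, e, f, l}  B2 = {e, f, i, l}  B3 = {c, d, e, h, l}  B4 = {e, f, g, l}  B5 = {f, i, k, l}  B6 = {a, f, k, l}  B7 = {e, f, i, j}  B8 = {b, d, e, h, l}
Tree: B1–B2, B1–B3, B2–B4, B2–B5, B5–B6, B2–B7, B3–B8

No — edge (d,f) lies in no bag.

A tree decomposition must satisfy three properties: every vertex lies in some bag; for every edge, both endpoints lie together in some bag; and for every vertex, the bags containing it form a connected subtree. Here edge (d,f) lies in no bag, so the decomposition is invalid.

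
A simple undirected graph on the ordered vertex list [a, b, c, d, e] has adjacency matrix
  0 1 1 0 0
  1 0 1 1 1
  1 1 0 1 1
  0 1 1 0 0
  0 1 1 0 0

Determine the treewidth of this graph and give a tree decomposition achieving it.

Treewidth 2.
One optimal decomposition is:
Bags: B1 = {a, b, c}  B2 = {b, c, e}  B3 = {b, c, d}
Tree: B1–B2, B2–B3

Every bag has size at most 3, so the width is 3 − 1 = 2 and tw(G) ≤ 2. Conversely, {b, c, d} is a clique of size 3, and the vertices of any clique must share a bag in every tree decomposition; so some bag has ≥ 3 vertices and tw(G) ≥ 2. Therefore the treewidth is 2.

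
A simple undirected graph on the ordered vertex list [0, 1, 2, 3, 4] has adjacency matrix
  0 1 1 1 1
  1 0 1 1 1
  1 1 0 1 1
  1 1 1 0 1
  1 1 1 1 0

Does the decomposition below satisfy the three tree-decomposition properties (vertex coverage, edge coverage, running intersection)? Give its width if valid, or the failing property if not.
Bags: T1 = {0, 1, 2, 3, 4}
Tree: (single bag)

Every vertex of G appears in some bag (union = {0, 1, 2, 3, 4}); every edge is covered by a bag; and for each vertex v the set of bags containing v is connected in the bag tree. The decomposition is therefore valid. The largest bag has 5 vertices, so the width is 4.

Yes; width 4.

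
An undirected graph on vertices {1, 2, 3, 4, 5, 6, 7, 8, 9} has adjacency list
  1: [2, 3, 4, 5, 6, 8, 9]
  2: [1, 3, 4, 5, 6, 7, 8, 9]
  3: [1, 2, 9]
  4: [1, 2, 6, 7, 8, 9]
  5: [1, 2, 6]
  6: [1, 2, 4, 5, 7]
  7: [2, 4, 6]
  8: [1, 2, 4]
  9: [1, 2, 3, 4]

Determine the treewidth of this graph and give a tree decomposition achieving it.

Treewidth 3.
One optimal decomposition is:
Bags: B1 = {1, 2, 4, 9}  B2 = {1, 2, 4, 8}  B3 = {1, 2, 4, 6}  B4 = {1, 2, 3, 9}  B5 = {1, 2, 5, 6}  B6 = {2, 4, 6, 7}
Tree: B1–B2, B2–B3, B1–B4, B3–B5, B3–B6

Each bag holds 4 vertices, so the decomposition has width 3, which upper-bounds the treewidth. For the lower bound, the 4 vertices {1, 2, 3, 9} are pairwise adjacent, and any tree decomposition puts a clique entirely inside one bag — forcing width ≥ 3. Therefore the treewidth is 3.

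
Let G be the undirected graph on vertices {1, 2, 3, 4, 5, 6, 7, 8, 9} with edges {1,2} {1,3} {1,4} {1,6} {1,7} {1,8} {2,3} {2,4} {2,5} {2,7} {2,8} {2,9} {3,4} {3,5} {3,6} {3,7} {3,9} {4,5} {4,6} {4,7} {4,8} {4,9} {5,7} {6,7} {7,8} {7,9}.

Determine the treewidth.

A width-4 tree decomposition is:
Bags: B1 = {1, 2, 3, 4, 7}  B2 = {2, 3, 4, 7, 9}  B3 = {1, 2, 4, 7, 8}  B4 = {1, 3, 4, 6, 7}  B5 = {2, 3, 4, 5, 7}
Tree: B1–B2, B1–B3, B1–B4, B2–B5
Each bag holds 5 vertices, so the decomposition has width 4, which upper-bounds the treewidth. Conversely, {1, 2, 4, 7, 8} is a clique of size 5, and the vertices of any clique must share a bag in every tree decomposition; so some bag has ≥ 5 vertices and tw(G) ≥ 4. Therefore the treewidth is 4.

4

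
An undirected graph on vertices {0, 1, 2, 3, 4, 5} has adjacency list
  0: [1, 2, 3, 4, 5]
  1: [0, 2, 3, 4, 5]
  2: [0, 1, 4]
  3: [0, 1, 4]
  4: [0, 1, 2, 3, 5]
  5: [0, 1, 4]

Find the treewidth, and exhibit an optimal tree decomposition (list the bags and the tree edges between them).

Every bag has size at most 4, so the width is 4 − 1 = 3 and tw(G) ≤ 3. On the other hand G contains the 4-clique {0, 1, 2, 4}. A clique must lie in a single bag of any decomposition, so no decomposition can have width below 3. Therefore the treewidth is 3.

Treewidth 3.
Bags: B1 = {0, 1, 4, 5}  B2 = {0, 1, 2, 4}  B3 = {0, 1, 3, 4}
Tree: B1–B2, B1–B3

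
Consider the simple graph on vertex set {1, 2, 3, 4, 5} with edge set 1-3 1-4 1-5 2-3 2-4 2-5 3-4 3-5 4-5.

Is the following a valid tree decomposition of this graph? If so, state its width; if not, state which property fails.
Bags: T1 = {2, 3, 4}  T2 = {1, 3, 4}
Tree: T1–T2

No — vertex 5 appears in no bag.

A tree decomposition must satisfy three properties: every vertex lies in some bag; for every edge, both endpoints lie together in some bag; and for every vertex, the bags containing it form a connected subtree. Here vertex 5 appears in no bag, so the decomposition is invalid.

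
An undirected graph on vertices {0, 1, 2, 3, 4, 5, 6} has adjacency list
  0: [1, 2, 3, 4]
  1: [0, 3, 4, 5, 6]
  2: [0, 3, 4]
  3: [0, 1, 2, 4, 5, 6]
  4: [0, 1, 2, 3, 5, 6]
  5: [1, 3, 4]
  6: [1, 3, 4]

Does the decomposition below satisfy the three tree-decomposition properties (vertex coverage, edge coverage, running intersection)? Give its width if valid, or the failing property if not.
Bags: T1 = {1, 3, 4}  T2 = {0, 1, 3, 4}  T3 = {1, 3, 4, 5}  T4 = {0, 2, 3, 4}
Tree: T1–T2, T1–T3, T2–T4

No — vertex 6 appears in no bag.

A tree decomposition must satisfy three properties: every vertex lies in some bag; for every edge, both endpoints lie together in some bag; and for every vertex, the bags containing it form a connected subtree. Here vertex 6 appears in no bag, so the decomposition is invalid.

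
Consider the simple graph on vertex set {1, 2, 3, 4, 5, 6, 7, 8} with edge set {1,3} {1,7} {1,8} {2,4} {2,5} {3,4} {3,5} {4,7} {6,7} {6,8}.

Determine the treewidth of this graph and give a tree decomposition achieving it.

Treewidth 2.
One such decomposition:
Bags: B1 = {2, 3, 5}  B2 = {2, 3, 4}  B3 = {1, 3, 4}  B4 = {1, 4, 7}  B5 = {1, 7, 8}  B6 = {6, 7, 8}
Tree: B1–B2, B2–B3, B3–B4, B4–B5, B5–B6

Every bag has size at most 3, so the width is 3 − 1 = 2 and tw(G) ≤ 2. Since 5–2–4–3–5 is a cycle in G, G is not acyclic. Forests are exactly the graphs of treewidth ≤ 1, so tw(G) ≥ 2. The upper and lower bounds meet at 2, so that is the treewidth.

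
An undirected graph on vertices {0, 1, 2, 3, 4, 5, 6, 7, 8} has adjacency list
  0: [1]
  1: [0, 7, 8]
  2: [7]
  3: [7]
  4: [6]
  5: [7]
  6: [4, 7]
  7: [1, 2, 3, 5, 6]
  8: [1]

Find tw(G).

1

A width-1 tree decomposition is:
Bags: B1 = {6, 7}  B2 = {1, 7}  B3 = {2, 7}  B4 = {1, 8}  B5 = {5, 7}  B6 = {4, 6}  B7 = {0, 1}  B8 = {3, 7}
Tree: B1–B2, B2–B3, B2–B4, B1–B5, B1–B6, B4–B7, B3–B8
Each bag holds 2 vertices, so the decomposition has width 1, which upper-bounds the treewidth. Any graph with an edge has treewidth ≥ 1, and G has the edge 6–7. The upper and lower bounds meet at 1, so that is the treewidth.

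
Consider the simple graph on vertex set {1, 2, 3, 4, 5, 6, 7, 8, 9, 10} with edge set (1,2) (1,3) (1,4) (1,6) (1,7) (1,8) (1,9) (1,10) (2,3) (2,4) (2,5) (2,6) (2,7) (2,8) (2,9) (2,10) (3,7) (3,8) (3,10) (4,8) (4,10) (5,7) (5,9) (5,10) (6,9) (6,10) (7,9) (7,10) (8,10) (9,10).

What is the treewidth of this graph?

A width-4 tree decomposition is:
Bags: B1 = {1, 2, 3, 7, 10}  B2 = {1, 2, 7, 9, 10}  B3 = {1, 2, 3, 8, 10}  B4 = {1, 2, 4, 8, 10}  B5 = {2, 5, 7, 9, 10}  B6 = {1, 2, 6, 9, 10}
Tree: B1–B2, B1–B3, B3–B4, B2–B5, B2–B6
The largest bag has 5 vertices, giving width 4; this decomposition certifies tw(G) ≤ 4. For the lower bound, the 5 vertices {1, 2, 6, 9, 10} are pairwise adjacent, and any tree decomposition puts a clique entirely inside one bag — forcing width ≥ 4. Combining the bounds, tw(G) = 4.

4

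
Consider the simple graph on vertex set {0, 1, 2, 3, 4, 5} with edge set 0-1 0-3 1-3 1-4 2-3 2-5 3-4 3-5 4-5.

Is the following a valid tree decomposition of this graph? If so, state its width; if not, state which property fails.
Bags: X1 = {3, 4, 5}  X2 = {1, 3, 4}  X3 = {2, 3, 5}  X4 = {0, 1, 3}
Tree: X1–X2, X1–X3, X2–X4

Vertex coverage: the bags together contain {0, 1, 2, 3, 4, 5}, the full vertex set. Edge coverage: each edge of G has both endpoints in at least one bag. Running intersection: for every vertex, the bags containing it form a connected subtree. All three properties hold, so this is a valid tree decomposition of width max|bag| − 1 = 2, and hence tw(G) ≤ 2.

Yes; width 2.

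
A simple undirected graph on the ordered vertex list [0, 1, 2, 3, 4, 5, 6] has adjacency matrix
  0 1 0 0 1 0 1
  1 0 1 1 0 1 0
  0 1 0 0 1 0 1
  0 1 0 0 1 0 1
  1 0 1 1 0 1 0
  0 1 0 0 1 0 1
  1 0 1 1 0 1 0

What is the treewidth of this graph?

A width-3 tree decomposition is:
Bags: B1 = {1, 3, 4, 6}  B2 = {1, 2, 4, 6}  B3 = {0, 1, 4, 6}  B4 = {1, 4, 5, 6}
Tree: B1–B2, B2–B3, B3–B4
Every bag has size at most 4, so the width is 4 − 1 = 3 and tw(G) ≤ 3. For the lower bound: the 4 vertex sets {3,4}, {1,2}, {6}, {0} are disjoint, each induces a connected subgraph, and every pair is joined by at least one edge of G. Contracting each set to a single vertex therefore yields K_{4} as a minor, and since treewidth is minor-monotone, tw(G) ≥ tw(K_{4}) = 3. Hence tw(G) = 3 exactly.

3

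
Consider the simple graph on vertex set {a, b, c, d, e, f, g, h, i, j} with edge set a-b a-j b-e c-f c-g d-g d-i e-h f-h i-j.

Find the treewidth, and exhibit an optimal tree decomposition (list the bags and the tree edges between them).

The largest bag has 3 vertices, giving width 2; this decomposition certifies tw(G) ≤ 2. Since g–d–i–j–a–b–e–h–f–c–g is a cycle in G, G is not acyclic. Forests are exactly the graphs of treewidth ≤ 1, so tw(G) ≥ 2. Combining the bounds, tw(G) = 2.

Treewidth 2.
One optimal decomposition is:
Bags: B1 = {d, g, i}  B2 = {g, i, j}  B3 = {a, g, j}  B4 = {a, b, g}  B5 = {b, e, g}  B6 = {e, g, h}  B7 = {f, g, h}  B8 = {c, f, g}
Tree: B1–B2, B2–B3, B3–B4, B4–B5, B5–B6, B6–B7, B7–B8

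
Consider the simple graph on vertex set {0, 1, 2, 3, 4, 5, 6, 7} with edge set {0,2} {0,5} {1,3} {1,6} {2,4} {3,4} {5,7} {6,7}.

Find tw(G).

A width-2 tree decomposition is:
Bags: B1 = {2, 3, 4}  B2 = {0, 2, 3}  B3 = {0, 3, 5}  B4 = {3, 5, 7}  B5 = {3, 6, 7}  B6 = {1, 3, 6}
Tree: B1–B2, B2–B3, B3–B4, B4–B5, B5–B6
The largest bag has 3 vertices, giving width 2; this decomposition certifies tw(G) ≤ 2. Since 3–4–2–0–5–7–6–1–3 is a cycle in G, G is not acyclic. Forests are exactly the graphs of treewidth ≤ 1, so tw(G) ≥ 2. Therefore the treewidth is 2.

2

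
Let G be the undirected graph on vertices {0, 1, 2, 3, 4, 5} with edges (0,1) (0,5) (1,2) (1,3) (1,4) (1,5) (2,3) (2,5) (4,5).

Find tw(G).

A width-2 tree decomposition is:
Bags: B1 = {1, 4, 5}  B2 = {1, 2, 5}  B3 = {1, 2, 3}  B4 = {0, 1, 5}
Tree: B1–B2, B2–B3, B2–B4
Each bag holds 3 vertices, so the decomposition has width 2, which upper-bounds the treewidth. On the other hand G contains the 3-clique {1, 2, 3}. A clique must lie in a single bag of any decomposition, so no decomposition can have width below 2. Therefore the treewidth is 2.

2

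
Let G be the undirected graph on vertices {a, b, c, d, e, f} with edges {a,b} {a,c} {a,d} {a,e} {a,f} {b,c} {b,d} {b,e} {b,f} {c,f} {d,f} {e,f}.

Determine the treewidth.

A width-3 tree decomposition is:
Bags: B1 = {a, b, d, f}  B2 = {a, b, e, f}  B3 = {a, b, c, f}
Tree: B1–B2, B2–B3
Every bag has size at most 4, so the width is 4 − 1 = 3 and tw(G) ≤ 3. On the other hand G contains the 4-clique {a, b, d, f}. A clique must lie in a single bag of any decomposition, so no decomposition can have width below 3. Combining the bounds, tw(G) = 3.

3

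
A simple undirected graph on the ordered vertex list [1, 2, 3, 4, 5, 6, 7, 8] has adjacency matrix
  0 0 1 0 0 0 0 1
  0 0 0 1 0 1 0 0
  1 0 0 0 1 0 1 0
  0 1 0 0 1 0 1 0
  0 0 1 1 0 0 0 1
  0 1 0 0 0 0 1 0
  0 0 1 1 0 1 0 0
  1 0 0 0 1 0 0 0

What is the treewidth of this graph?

2

A width-2 tree decomposition is:
Bags: B1 = {1, 5, 8}  B2 = {1, 3, 5}  B3 = {3, 4, 5}  B4 = {3, 4, 7}  B5 = {2, 4, 7}  B6 = {2, 6, 7}
Tree: B1–B2, B2–B3, B3–B4, B4–B5, B5–B6
The largest bag has 3 vertices, giving width 2; this decomposition certifies tw(G) ≤ 2. For the lower bound, G contains the cycle 8–1–3–5–8, so G is not a forest; only forests have treewidth ≤ 1, hence tw(G) ≥ 2. Hence tw(G) = 2 exactly.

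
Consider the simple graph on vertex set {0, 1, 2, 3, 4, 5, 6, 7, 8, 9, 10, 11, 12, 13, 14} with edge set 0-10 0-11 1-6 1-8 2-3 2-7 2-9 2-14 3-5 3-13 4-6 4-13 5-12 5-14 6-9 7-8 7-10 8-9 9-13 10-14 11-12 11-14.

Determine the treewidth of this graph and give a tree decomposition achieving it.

Each bag holds 4 vertices, so the decomposition has width 3, which upper-bounds the treewidth. For the lower bound: the 4 vertex sets {1,4,6}, {8}, {9}, {2,3,7,13} are disjoint, each induces a connected subgraph, and every pair is joined by at least one edge of G. Contracting each set to a single vertex therefore yields K_{4} as a minor, and since treewidth is minor-monotone, tw(G) ≥ tw(K_{4}) = 3. Combining the bounds, tw(G) = 3.

Treewidth 3.
One optimal decomposition is:
Bags: B1 = {1, 4, 6, 8}  B2 = {4, 6, 8, 9}  B3 = {4, 8, 9, 13}  B4 = {7, 8, 9, 13}  B5 = {2, 7, 9, 13}  B6 = {2, 3, 7, 13}  B7 = {2, 3, 7, 10}  B8 = {2, 3, 10, 14}  B9 = {3, 5, 10, 14}  B10 = {0, 5, 10, 14}  B11 = {0, 5, 11, 14}  B12 = {0, 5, 11, 12}
Tree: B1–B2, B2–B3, B3–B4, B4–B5, B5–B6, B6–B7, B7–B8, B8–B9, B9–B10, B10–B11, B11–B12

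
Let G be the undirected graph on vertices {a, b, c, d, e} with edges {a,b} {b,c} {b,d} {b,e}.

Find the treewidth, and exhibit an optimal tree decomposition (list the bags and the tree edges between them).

Each bag holds 2 vertices, so the decomposition has width 1, which upper-bounds the treewidth. Any graph with an edge has treewidth ≥ 1, and G has the edge b–d. Hence tw(G) = 1 exactly.

Treewidth 1.
One optimal decomposition is:
Bags: B1 = {b, d}  B2 = {b, c}  B3 = {b, e}  B4 = {a, b}
Tree: B1–B2, B1–B3, B3–B4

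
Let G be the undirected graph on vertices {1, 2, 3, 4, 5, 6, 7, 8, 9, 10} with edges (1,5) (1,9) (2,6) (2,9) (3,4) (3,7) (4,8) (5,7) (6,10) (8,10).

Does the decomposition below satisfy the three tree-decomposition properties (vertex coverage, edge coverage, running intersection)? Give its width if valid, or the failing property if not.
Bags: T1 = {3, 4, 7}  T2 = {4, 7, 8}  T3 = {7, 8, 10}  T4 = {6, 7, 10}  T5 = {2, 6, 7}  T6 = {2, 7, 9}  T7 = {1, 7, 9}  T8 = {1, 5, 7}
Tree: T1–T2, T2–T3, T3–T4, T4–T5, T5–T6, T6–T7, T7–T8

Yes; width 2.

Checking the three conditions: (i) the bags cover all of {1, 2, 3, 4, 5, 6, 7, 8, 9, 10}; (ii) for each edge, some bag contains both endpoints; (iii) the bags containing any fixed vertex form a subtree. All hold, so the decomposition is valid with width 3 − 1 = 2.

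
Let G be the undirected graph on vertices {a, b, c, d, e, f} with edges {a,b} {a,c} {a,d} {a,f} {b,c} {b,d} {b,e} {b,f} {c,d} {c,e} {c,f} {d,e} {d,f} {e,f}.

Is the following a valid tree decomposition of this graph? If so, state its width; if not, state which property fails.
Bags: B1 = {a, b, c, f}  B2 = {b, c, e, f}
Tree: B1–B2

A tree decomposition must satisfy three properties: every vertex lies in some bag; for every edge, both endpoints lie together in some bag; and for every vertex, the bags containing it form a connected subtree. Here vertex d appears in no bag, so the decomposition is invalid.

No — vertex d appears in no bag.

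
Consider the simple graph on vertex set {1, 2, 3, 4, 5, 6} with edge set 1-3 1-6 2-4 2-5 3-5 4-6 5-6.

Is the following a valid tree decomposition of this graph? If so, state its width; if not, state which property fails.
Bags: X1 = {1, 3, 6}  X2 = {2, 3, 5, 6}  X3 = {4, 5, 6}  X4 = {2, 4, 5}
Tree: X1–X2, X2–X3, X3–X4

A tree decomposition must satisfy three properties: every vertex lies in some bag; for every edge, both endpoints lie together in some bag; and for every vertex, the bags containing it form a connected subtree. Here bags containing vertex 2 are not connected in the tree, so the decomposition is invalid.

No — bags containing vertex 2 are not connected in the tree.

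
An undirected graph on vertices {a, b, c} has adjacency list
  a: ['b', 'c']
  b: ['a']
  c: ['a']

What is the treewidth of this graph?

1

A width-1 tree decomposition is:
Bags: B1 = {a, c}  B2 = {a, b}
Tree: B1–B2
The largest bag has 2 vertices, giving width 1; this decomposition certifies tw(G) ≤ 1. Since G has at least one edge (e.g. c–a), it is not an edgeless graph, so tw(G) ≥ 1. The upper and lower bounds meet at 1, so that is the treewidth.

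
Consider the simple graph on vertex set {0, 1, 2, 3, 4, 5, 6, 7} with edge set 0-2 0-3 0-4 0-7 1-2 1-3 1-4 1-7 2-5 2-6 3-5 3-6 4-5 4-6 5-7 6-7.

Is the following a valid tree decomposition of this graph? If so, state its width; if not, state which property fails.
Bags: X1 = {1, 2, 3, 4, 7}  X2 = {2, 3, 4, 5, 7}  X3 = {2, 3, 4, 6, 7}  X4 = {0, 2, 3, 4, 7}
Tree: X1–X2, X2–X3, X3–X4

Yes; width 4.

Vertex coverage: the bags together contain {0, 1, 2, 3, 4, 5, 6, 7}, the full vertex set. Edge coverage: each edge of G has both endpoints in at least one bag. Running intersection: for every vertex, the bags containing it form a connected subtree. All three properties hold, so this is a valid tree decomposition of width max|bag| − 1 = 4, and hence tw(G) ≤ 4.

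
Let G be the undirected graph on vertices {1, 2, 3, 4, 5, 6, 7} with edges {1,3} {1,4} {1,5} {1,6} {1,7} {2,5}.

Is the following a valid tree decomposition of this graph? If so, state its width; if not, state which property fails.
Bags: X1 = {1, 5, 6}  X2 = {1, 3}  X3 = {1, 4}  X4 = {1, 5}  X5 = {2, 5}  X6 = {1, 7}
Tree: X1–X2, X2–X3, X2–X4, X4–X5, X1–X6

A tree decomposition must satisfy three properties: every vertex lies in some bag; for every edge, both endpoints lie together in some bag; and for every vertex, the bags containing it form a connected subtree. Here bags containing vertex 5 are not connected in the tree, so the decomposition is invalid.

No — bags containing vertex 5 are not connected in the tree.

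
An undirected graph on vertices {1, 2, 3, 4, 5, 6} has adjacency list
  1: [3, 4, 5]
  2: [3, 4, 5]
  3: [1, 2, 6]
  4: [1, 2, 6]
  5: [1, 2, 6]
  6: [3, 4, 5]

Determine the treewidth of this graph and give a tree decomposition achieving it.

Treewidth 3.
One optimal decomposition is:
Bags: B1 = {1, 3, 4, 5}  B2 = {2, 3, 4, 5}  B3 = {3, 4, 5, 6}
Tree: B1–B2, B2–B3

Each bag holds 4 vertices, so the decomposition has width 3, which upper-bounds the treewidth. For the lower bound: the 4 vertex sets {1,4}, {2,5}, {3}, {6} are disjoint, each induces a connected subgraph, and every pair is joined by at least one edge of G. Contracting each set to a single vertex therefore yields K_{4} as a minor, and since treewidth is minor-monotone, tw(G) ≥ tw(K_{4}) = 3. Hence tw(G) = 3 exactly.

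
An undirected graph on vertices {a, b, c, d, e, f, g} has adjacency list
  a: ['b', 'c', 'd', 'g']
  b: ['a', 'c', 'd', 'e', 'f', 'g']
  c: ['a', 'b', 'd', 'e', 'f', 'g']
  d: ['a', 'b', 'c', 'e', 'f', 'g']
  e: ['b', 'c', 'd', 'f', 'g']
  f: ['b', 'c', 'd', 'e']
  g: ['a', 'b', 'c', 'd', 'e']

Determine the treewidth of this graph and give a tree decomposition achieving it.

Each bag holds 5 vertices, so the decomposition has width 4, which upper-bounds the treewidth. On the other hand G contains the 5-clique {b, c, d, e, g}. A clique must lie in a single bag of any decomposition, so no decomposition can have width below 4. Hence tw(G) = 4 exactly.

Treewidth 4.
One optimal decomposition is:
Bags: B1 = {b, c, d, e, f}  B2 = {b, c, d, e, g}  B3 = {a, b, c, d, g}
Tree: B1–B2, B2–B3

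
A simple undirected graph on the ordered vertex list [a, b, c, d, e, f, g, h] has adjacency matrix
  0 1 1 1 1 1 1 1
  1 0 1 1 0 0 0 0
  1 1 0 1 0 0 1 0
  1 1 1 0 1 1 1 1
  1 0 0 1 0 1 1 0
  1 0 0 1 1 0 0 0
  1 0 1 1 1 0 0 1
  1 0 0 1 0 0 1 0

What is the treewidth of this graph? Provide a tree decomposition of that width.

Treewidth 3.
One optimal decomposition is:
Bags: B1 = {a, b, c, d}  B2 = {a, c, d, g}  B3 = {a, d, g, h}  B4 = {a, d, e, g}  B5 = {a, d, e, f}
Tree: B1–B2, B2–B3, B3–B4, B4–B5

The largest bag has 4 vertices, giving width 3; this decomposition certifies tw(G) ≤ 3. For the lower bound, the 4 vertices {a, d, e, g} are pairwise adjacent, and any tree decomposition puts a clique entirely inside one bag — forcing width ≥ 3. The upper and lower bounds meet at 3, so that is the treewidth.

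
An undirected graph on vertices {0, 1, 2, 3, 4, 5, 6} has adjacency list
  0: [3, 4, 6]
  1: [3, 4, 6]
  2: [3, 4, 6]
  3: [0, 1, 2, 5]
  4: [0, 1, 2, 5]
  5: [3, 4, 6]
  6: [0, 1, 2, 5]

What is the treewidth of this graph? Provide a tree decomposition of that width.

Every bag has size at most 4, so the width is 4 − 1 = 3 and tw(G) ≤ 3. For the lower bound: the 4 vertex sets {2,6}, {1,4}, {3}, {5} are disjoint, each induces a connected subgraph, and every pair is joined by at least one edge of G. Contracting each set to a single vertex therefore yields K_{4} as a minor, and since treewidth is minor-monotone, tw(G) ≥ tw(K_{4}) = 3. Therefore the treewidth is 3.

Treewidth 3.
One such decomposition:
Bags: B1 = {2, 3, 4, 6}  B2 = {1, 3, 4, 6}  B3 = {3, 4, 5, 6}  B4 = {0, 3, 4, 6}
Tree: B1–B2, B2–B3, B3–B4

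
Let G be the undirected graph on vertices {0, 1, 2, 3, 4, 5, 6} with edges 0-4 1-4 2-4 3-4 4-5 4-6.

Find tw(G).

1

A width-1 tree decomposition is:
Bags: B1 = {4, 5}  B2 = {0, 4}  B3 = {4, 6}  B4 = {3, 4}  B5 = {1, 4}  B6 = {2, 4}
Tree: B1–B2, B1–B3, B2–B4, B4–B5, B1–B6
The largest bag has 2 vertices, giving width 1; this decomposition certifies tw(G) ≤ 1. Any graph with an edge has treewidth ≥ 1, and G has the edge 4–5. Combining the bounds, tw(G) = 1.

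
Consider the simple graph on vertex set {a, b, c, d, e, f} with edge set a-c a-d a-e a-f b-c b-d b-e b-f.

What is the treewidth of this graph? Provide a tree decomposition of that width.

The largest bag has 3 vertices, giving width 2; this decomposition certifies tw(G) ≤ 2. Since a–d–b–c–a is a cycle in G, G is not acyclic. Forests are exactly the graphs of treewidth ≤ 1, so tw(G) ≥ 2. Therefore the treewidth is 2.

Treewidth 2.
Bags: B1 = {a, b, d}  B2 = {a, b, c}  B3 = {a, b, e}  B4 = {a, b, f}
Tree: B1–B2, B2–B3, B3–B4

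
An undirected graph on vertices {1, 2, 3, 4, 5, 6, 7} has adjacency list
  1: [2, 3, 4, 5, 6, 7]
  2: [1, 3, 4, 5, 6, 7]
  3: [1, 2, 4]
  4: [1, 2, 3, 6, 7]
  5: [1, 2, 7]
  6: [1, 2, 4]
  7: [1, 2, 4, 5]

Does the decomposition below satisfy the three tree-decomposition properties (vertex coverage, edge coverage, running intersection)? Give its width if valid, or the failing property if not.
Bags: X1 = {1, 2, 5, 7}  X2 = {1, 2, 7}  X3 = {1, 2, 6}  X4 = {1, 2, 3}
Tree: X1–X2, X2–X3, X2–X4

No — vertex 4 appears in no bag.

A tree decomposition must satisfy three properties: every vertex lies in some bag; for every edge, both endpoints lie together in some bag; and for every vertex, the bags containing it form a connected subtree. Here vertex 4 appears in no bag, so the decomposition is invalid.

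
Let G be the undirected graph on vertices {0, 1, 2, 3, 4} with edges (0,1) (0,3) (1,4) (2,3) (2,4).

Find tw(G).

2

A width-2 tree decomposition is:
Bags: B1 = {0, 2, 3}  B2 = {0, 1, 2}  B3 = {1, 2, 4}
Tree: B1–B2, B2–B3
Each bag holds 3 vertices, so the decomposition has width 2, which upper-bounds the treewidth. For the lower bound, G contains the cycle 2–3–0–1–4–2, so G is not a forest; only forests have treewidth ≤ 1, hence tw(G) ≥ 2. Combining the bounds, tw(G) = 2.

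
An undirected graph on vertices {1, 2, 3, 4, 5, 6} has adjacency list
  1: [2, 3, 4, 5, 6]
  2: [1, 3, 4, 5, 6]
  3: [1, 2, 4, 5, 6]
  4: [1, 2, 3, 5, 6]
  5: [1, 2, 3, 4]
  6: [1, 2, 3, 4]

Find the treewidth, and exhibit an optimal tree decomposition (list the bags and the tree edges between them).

Every bag has size at most 5, so the width is 5 − 1 = 4 and tw(G) ≤ 4. For the lower bound, the 5 vertices {1, 2, 3, 4, 5} are pairwise adjacent, and any tree decomposition puts a clique entirely inside one bag — forcing width ≥ 4. Hence tw(G) = 4 exactly.

Treewidth 4.
One optimal decomposition is:
Bags: B1 = {1, 2, 3, 4, 5}  B2 = {1, 2, 3, 4, 6}
Tree: B1–B2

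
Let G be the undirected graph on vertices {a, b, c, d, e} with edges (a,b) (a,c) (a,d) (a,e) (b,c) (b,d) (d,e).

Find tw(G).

A width-2 tree decomposition is:
Bags: B1 = {a, b, d}  B2 = {a, d, e}  B3 = {a, b, c}
Tree: B1–B2, B1–B3
The largest bag has 3 vertices, giving width 2; this decomposition certifies tw(G) ≤ 2. For the lower bound, the 3 vertices {a, d, e} are pairwise adjacent, and any tree decomposition puts a clique entirely inside one bag — forcing width ≥ 2. Therefore the treewidth is 2.

2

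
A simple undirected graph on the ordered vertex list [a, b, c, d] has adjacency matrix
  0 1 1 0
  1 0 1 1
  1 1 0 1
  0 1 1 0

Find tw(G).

A width-2 tree decomposition is:
Bags: B1 = {b, c, d}  B2 = {a, b, c}
Tree: B1–B2
Every bag has size at most 3, so the width is 3 − 1 = 2 and tw(G) ≤ 2. For the lower bound, the 3 vertices {b, c, d} are pairwise adjacent, and any tree decomposition puts a clique entirely inside one bag — forcing width ≥ 2. Hence tw(G) = 2 exactly.

2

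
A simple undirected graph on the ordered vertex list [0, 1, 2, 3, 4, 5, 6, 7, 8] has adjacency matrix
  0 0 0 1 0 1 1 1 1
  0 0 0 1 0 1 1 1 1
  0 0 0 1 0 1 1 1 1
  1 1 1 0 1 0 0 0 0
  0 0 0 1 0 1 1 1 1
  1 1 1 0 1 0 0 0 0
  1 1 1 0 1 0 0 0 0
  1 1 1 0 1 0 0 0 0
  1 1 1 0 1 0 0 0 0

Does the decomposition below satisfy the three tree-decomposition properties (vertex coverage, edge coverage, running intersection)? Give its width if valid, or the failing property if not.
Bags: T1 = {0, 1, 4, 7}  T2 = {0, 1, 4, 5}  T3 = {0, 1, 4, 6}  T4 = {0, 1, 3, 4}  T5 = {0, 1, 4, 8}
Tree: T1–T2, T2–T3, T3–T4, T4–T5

No — vertex 2 appears in no bag.

A tree decomposition must satisfy three properties: every vertex lies in some bag; for every edge, both endpoints lie together in some bag; and for every vertex, the bags containing it form a connected subtree. Here vertex 2 appears in no bag, so the decomposition is invalid.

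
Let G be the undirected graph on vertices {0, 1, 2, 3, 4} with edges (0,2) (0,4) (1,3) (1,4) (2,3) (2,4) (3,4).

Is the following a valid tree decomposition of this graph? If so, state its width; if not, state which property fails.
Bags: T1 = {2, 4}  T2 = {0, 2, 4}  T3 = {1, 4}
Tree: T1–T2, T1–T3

No — vertex 3 appears in no bag.

A tree decomposition must satisfy three properties: every vertex lies in some bag; for every edge, both endpoints lie together in some bag; and for every vertex, the bags containing it form a connected subtree. Here vertex 3 appears in no bag, so the decomposition is invalid.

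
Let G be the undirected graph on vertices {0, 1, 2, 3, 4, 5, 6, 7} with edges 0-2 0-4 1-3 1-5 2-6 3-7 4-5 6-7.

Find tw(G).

2

A width-2 tree decomposition is:
Bags: B1 = {1, 3, 7}  B2 = {1, 5, 7}  B3 = {4, 5, 7}  B4 = {0, 4, 7}  B5 = {0, 2, 7}  B6 = {2, 6, 7}
Tree: B1–B2, B2–B3, B3–B4, B4–B5, B5–B6
The largest bag has 3 vertices, giving width 2; this decomposition certifies tw(G) ≤ 2. For the lower bound, G contains the cycle 7–3–1–5–4–0–2–6–7, so G is not a forest; only forests have treewidth ≤ 1, hence tw(G) ≥ 2. Combining the bounds, tw(G) = 2.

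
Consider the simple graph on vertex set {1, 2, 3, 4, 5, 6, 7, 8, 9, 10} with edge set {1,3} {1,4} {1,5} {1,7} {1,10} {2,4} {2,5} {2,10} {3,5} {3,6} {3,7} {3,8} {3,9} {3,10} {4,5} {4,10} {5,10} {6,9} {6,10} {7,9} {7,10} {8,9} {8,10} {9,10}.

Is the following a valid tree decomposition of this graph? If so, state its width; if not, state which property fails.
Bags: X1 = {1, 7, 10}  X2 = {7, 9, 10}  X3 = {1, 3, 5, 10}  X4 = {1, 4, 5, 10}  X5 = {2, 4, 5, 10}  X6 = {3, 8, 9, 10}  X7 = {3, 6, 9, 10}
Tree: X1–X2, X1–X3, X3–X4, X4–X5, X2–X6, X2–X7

A tree decomposition must satisfy three properties: every vertex lies in some bag; for every edge, both endpoints lie together in some bag; and for every vertex, the bags containing it form a connected subtree. Here edge (3,7) lies in no bag, so the decomposition is invalid.

No — edge (3,7) lies in no bag.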